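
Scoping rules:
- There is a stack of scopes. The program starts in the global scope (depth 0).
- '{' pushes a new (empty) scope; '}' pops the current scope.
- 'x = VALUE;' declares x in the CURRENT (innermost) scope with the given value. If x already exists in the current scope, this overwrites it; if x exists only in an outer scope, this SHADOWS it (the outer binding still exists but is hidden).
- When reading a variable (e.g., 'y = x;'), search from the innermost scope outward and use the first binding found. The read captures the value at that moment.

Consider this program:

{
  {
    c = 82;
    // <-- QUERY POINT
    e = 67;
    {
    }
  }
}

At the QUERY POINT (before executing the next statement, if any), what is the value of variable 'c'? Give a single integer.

Answer: 82

Derivation:
Step 1: enter scope (depth=1)
Step 2: enter scope (depth=2)
Step 3: declare c=82 at depth 2
Visible at query point: c=82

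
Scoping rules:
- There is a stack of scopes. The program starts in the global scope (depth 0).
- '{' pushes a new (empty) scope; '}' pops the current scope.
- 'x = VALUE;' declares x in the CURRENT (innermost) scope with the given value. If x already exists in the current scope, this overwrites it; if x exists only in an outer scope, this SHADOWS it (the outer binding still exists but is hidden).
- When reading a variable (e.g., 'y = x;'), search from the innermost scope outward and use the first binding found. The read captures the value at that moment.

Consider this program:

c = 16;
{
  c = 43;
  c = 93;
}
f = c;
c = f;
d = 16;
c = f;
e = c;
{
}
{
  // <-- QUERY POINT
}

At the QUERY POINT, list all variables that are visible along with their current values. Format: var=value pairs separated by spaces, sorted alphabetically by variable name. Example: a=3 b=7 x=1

Step 1: declare c=16 at depth 0
Step 2: enter scope (depth=1)
Step 3: declare c=43 at depth 1
Step 4: declare c=93 at depth 1
Step 5: exit scope (depth=0)
Step 6: declare f=(read c)=16 at depth 0
Step 7: declare c=(read f)=16 at depth 0
Step 8: declare d=16 at depth 0
Step 9: declare c=(read f)=16 at depth 0
Step 10: declare e=(read c)=16 at depth 0
Step 11: enter scope (depth=1)
Step 12: exit scope (depth=0)
Step 13: enter scope (depth=1)
Visible at query point: c=16 d=16 e=16 f=16

Answer: c=16 d=16 e=16 f=16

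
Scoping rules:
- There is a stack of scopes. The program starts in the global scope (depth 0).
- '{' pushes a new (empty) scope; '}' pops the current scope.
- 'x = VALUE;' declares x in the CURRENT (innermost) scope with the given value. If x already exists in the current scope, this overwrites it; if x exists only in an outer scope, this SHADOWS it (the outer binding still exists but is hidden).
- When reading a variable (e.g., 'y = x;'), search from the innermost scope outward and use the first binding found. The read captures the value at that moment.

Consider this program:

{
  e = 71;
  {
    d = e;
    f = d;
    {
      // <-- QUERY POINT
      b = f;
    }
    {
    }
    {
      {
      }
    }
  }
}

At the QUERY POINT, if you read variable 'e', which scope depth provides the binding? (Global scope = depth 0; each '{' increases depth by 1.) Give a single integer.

Step 1: enter scope (depth=1)
Step 2: declare e=71 at depth 1
Step 3: enter scope (depth=2)
Step 4: declare d=(read e)=71 at depth 2
Step 5: declare f=(read d)=71 at depth 2
Step 6: enter scope (depth=3)
Visible at query point: d=71 e=71 f=71

Answer: 1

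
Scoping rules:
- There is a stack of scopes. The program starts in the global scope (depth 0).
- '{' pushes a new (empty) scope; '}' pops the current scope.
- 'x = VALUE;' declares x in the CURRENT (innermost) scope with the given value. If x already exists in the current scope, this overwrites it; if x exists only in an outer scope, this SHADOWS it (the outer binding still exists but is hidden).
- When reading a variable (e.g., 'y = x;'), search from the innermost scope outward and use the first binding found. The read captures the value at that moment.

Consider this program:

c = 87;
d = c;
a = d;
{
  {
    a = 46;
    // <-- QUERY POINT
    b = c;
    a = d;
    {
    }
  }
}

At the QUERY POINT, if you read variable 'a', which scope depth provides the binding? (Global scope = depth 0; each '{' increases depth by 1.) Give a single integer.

Step 1: declare c=87 at depth 0
Step 2: declare d=(read c)=87 at depth 0
Step 3: declare a=(read d)=87 at depth 0
Step 4: enter scope (depth=1)
Step 5: enter scope (depth=2)
Step 6: declare a=46 at depth 2
Visible at query point: a=46 c=87 d=87

Answer: 2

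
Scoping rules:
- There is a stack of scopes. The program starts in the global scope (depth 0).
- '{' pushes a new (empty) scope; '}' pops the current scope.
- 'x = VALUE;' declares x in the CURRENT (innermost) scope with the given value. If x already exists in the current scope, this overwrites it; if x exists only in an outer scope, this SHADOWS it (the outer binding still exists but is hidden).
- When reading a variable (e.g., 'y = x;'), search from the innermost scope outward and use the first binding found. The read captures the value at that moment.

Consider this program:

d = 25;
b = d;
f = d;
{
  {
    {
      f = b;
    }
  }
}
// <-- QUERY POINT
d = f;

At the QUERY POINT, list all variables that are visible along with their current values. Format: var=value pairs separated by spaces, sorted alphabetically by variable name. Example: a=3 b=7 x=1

Answer: b=25 d=25 f=25

Derivation:
Step 1: declare d=25 at depth 0
Step 2: declare b=(read d)=25 at depth 0
Step 3: declare f=(read d)=25 at depth 0
Step 4: enter scope (depth=1)
Step 5: enter scope (depth=2)
Step 6: enter scope (depth=3)
Step 7: declare f=(read b)=25 at depth 3
Step 8: exit scope (depth=2)
Step 9: exit scope (depth=1)
Step 10: exit scope (depth=0)
Visible at query point: b=25 d=25 f=25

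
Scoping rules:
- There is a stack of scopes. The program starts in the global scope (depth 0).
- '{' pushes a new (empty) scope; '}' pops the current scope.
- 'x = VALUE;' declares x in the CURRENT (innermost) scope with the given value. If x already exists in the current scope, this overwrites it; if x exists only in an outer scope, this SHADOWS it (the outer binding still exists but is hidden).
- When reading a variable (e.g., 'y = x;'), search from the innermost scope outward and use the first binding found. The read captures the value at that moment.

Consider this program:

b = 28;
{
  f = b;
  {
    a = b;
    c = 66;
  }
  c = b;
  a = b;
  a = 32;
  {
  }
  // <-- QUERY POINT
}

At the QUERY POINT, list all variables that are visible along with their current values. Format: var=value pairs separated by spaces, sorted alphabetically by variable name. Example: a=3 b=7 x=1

Step 1: declare b=28 at depth 0
Step 2: enter scope (depth=1)
Step 3: declare f=(read b)=28 at depth 1
Step 4: enter scope (depth=2)
Step 5: declare a=(read b)=28 at depth 2
Step 6: declare c=66 at depth 2
Step 7: exit scope (depth=1)
Step 8: declare c=(read b)=28 at depth 1
Step 9: declare a=(read b)=28 at depth 1
Step 10: declare a=32 at depth 1
Step 11: enter scope (depth=2)
Step 12: exit scope (depth=1)
Visible at query point: a=32 b=28 c=28 f=28

Answer: a=32 b=28 c=28 f=28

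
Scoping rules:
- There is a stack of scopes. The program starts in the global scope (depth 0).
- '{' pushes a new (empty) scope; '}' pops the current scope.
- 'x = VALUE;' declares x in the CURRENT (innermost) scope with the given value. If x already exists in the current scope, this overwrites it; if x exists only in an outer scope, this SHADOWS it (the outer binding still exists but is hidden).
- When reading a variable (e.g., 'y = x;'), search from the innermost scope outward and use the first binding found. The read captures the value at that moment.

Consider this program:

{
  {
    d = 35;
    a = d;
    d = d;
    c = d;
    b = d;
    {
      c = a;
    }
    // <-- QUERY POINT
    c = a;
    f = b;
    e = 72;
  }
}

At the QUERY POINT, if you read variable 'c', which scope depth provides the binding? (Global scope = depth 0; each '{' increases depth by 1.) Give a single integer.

Answer: 2

Derivation:
Step 1: enter scope (depth=1)
Step 2: enter scope (depth=2)
Step 3: declare d=35 at depth 2
Step 4: declare a=(read d)=35 at depth 2
Step 5: declare d=(read d)=35 at depth 2
Step 6: declare c=(read d)=35 at depth 2
Step 7: declare b=(read d)=35 at depth 2
Step 8: enter scope (depth=3)
Step 9: declare c=(read a)=35 at depth 3
Step 10: exit scope (depth=2)
Visible at query point: a=35 b=35 c=35 d=35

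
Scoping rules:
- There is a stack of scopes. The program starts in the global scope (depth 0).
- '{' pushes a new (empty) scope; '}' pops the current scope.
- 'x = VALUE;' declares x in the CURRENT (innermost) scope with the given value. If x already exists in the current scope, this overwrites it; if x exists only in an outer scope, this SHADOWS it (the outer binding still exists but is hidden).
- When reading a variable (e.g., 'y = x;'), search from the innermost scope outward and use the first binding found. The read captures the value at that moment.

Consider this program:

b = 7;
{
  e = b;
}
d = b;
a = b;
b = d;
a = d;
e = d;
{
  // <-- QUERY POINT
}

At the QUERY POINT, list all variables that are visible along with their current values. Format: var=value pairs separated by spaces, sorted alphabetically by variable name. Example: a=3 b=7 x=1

Step 1: declare b=7 at depth 0
Step 2: enter scope (depth=1)
Step 3: declare e=(read b)=7 at depth 1
Step 4: exit scope (depth=0)
Step 5: declare d=(read b)=7 at depth 0
Step 6: declare a=(read b)=7 at depth 0
Step 7: declare b=(read d)=7 at depth 0
Step 8: declare a=(read d)=7 at depth 0
Step 9: declare e=(read d)=7 at depth 0
Step 10: enter scope (depth=1)
Visible at query point: a=7 b=7 d=7 e=7

Answer: a=7 b=7 d=7 e=7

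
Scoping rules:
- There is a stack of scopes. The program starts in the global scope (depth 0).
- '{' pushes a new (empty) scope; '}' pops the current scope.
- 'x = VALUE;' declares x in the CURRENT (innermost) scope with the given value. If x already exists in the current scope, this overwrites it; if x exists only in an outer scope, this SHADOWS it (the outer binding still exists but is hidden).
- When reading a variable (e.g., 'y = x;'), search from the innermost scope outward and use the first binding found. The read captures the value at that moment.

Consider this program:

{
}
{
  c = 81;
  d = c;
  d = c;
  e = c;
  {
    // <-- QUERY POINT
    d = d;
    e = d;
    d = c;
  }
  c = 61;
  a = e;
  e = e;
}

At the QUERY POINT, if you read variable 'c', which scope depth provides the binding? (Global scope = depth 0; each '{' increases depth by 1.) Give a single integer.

Answer: 1

Derivation:
Step 1: enter scope (depth=1)
Step 2: exit scope (depth=0)
Step 3: enter scope (depth=1)
Step 4: declare c=81 at depth 1
Step 5: declare d=(read c)=81 at depth 1
Step 6: declare d=(read c)=81 at depth 1
Step 7: declare e=(read c)=81 at depth 1
Step 8: enter scope (depth=2)
Visible at query point: c=81 d=81 e=81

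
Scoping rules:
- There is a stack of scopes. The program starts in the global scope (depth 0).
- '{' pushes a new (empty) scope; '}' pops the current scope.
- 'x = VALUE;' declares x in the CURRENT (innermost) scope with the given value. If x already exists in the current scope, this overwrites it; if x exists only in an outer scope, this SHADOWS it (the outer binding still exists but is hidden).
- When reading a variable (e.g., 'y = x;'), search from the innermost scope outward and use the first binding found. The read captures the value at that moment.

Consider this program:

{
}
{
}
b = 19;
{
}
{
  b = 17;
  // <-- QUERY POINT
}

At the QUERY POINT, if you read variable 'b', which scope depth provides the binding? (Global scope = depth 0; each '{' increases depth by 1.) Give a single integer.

Step 1: enter scope (depth=1)
Step 2: exit scope (depth=0)
Step 3: enter scope (depth=1)
Step 4: exit scope (depth=0)
Step 5: declare b=19 at depth 0
Step 6: enter scope (depth=1)
Step 7: exit scope (depth=0)
Step 8: enter scope (depth=1)
Step 9: declare b=17 at depth 1
Visible at query point: b=17

Answer: 1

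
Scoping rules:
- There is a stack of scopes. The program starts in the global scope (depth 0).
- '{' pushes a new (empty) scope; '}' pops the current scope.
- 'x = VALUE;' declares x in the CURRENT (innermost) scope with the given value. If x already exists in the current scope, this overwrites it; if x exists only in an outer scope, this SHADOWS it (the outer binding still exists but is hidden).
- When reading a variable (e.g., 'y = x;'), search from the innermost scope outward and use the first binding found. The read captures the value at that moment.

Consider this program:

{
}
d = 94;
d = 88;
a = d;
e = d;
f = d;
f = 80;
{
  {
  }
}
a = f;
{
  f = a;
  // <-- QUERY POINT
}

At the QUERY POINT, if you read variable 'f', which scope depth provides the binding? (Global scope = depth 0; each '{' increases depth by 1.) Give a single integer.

Answer: 1

Derivation:
Step 1: enter scope (depth=1)
Step 2: exit scope (depth=0)
Step 3: declare d=94 at depth 0
Step 4: declare d=88 at depth 0
Step 5: declare a=(read d)=88 at depth 0
Step 6: declare e=(read d)=88 at depth 0
Step 7: declare f=(read d)=88 at depth 0
Step 8: declare f=80 at depth 0
Step 9: enter scope (depth=1)
Step 10: enter scope (depth=2)
Step 11: exit scope (depth=1)
Step 12: exit scope (depth=0)
Step 13: declare a=(read f)=80 at depth 0
Step 14: enter scope (depth=1)
Step 15: declare f=(read a)=80 at depth 1
Visible at query point: a=80 d=88 e=88 f=80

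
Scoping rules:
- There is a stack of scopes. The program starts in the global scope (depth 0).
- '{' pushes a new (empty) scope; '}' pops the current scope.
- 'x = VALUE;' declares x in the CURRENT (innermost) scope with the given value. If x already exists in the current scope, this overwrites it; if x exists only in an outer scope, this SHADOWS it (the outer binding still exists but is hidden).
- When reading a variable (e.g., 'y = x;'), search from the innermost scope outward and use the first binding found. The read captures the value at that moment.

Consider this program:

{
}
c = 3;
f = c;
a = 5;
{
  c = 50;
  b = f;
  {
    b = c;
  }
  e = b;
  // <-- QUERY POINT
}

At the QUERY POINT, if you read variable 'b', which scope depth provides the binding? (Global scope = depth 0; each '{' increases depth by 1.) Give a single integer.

Answer: 1

Derivation:
Step 1: enter scope (depth=1)
Step 2: exit scope (depth=0)
Step 3: declare c=3 at depth 0
Step 4: declare f=(read c)=3 at depth 0
Step 5: declare a=5 at depth 0
Step 6: enter scope (depth=1)
Step 7: declare c=50 at depth 1
Step 8: declare b=(read f)=3 at depth 1
Step 9: enter scope (depth=2)
Step 10: declare b=(read c)=50 at depth 2
Step 11: exit scope (depth=1)
Step 12: declare e=(read b)=3 at depth 1
Visible at query point: a=5 b=3 c=50 e=3 f=3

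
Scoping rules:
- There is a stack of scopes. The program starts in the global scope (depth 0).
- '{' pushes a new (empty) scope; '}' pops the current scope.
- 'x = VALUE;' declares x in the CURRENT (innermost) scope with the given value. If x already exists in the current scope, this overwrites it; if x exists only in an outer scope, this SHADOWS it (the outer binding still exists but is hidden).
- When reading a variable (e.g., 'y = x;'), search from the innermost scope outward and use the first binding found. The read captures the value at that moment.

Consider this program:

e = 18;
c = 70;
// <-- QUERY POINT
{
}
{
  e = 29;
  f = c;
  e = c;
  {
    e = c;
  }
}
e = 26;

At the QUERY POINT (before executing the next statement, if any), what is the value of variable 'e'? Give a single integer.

Step 1: declare e=18 at depth 0
Step 2: declare c=70 at depth 0
Visible at query point: c=70 e=18

Answer: 18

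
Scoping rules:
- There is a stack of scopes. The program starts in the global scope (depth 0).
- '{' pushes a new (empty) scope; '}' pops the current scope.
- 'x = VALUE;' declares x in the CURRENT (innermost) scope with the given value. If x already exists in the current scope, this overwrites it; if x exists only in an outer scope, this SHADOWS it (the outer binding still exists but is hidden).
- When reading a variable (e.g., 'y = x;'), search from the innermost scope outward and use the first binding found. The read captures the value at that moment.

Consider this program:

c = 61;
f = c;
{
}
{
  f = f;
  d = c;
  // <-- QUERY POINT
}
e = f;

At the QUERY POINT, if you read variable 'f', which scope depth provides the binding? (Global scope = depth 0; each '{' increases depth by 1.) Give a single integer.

Answer: 1

Derivation:
Step 1: declare c=61 at depth 0
Step 2: declare f=(read c)=61 at depth 0
Step 3: enter scope (depth=1)
Step 4: exit scope (depth=0)
Step 5: enter scope (depth=1)
Step 6: declare f=(read f)=61 at depth 1
Step 7: declare d=(read c)=61 at depth 1
Visible at query point: c=61 d=61 f=61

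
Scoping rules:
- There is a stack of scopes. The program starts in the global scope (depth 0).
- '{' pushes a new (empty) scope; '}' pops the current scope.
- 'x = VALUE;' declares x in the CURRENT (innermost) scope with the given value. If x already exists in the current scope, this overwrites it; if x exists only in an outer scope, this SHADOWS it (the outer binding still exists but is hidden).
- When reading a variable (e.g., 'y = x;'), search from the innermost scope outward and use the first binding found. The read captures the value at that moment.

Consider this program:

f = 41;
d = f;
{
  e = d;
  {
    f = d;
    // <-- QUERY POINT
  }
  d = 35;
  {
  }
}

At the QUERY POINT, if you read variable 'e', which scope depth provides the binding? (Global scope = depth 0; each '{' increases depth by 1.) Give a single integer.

Answer: 1

Derivation:
Step 1: declare f=41 at depth 0
Step 2: declare d=(read f)=41 at depth 0
Step 3: enter scope (depth=1)
Step 4: declare e=(read d)=41 at depth 1
Step 5: enter scope (depth=2)
Step 6: declare f=(read d)=41 at depth 2
Visible at query point: d=41 e=41 f=41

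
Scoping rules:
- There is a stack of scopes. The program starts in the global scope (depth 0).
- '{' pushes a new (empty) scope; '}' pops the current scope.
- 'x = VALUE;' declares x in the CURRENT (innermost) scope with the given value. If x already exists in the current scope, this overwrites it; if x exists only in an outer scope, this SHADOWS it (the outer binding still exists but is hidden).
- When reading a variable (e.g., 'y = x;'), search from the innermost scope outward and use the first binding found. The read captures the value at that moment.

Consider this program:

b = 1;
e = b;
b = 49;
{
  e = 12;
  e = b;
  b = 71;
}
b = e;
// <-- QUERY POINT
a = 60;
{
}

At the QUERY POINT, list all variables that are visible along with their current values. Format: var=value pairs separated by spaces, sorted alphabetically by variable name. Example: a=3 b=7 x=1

Answer: b=1 e=1

Derivation:
Step 1: declare b=1 at depth 0
Step 2: declare e=(read b)=1 at depth 0
Step 3: declare b=49 at depth 0
Step 4: enter scope (depth=1)
Step 5: declare e=12 at depth 1
Step 6: declare e=(read b)=49 at depth 1
Step 7: declare b=71 at depth 1
Step 8: exit scope (depth=0)
Step 9: declare b=(read e)=1 at depth 0
Visible at query point: b=1 e=1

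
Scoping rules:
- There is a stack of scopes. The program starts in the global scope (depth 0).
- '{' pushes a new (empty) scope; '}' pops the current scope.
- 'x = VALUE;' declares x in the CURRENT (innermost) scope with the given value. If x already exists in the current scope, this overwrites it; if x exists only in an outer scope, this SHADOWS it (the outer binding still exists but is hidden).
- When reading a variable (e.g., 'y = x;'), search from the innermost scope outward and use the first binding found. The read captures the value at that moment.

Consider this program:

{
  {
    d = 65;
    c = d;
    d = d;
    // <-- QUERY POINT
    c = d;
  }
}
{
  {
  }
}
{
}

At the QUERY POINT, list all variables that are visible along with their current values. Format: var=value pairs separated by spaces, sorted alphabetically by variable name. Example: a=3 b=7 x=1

Step 1: enter scope (depth=1)
Step 2: enter scope (depth=2)
Step 3: declare d=65 at depth 2
Step 4: declare c=(read d)=65 at depth 2
Step 5: declare d=(read d)=65 at depth 2
Visible at query point: c=65 d=65

Answer: c=65 d=65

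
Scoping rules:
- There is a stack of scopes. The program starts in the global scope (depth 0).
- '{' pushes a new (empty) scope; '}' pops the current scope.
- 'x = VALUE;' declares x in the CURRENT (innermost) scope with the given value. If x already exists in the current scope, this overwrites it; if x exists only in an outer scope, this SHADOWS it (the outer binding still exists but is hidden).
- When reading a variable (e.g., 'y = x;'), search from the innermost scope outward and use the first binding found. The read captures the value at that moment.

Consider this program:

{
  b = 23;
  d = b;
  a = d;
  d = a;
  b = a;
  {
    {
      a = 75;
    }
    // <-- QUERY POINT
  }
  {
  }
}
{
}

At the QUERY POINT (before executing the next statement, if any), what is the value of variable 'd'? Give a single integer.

Step 1: enter scope (depth=1)
Step 2: declare b=23 at depth 1
Step 3: declare d=(read b)=23 at depth 1
Step 4: declare a=(read d)=23 at depth 1
Step 5: declare d=(read a)=23 at depth 1
Step 6: declare b=(read a)=23 at depth 1
Step 7: enter scope (depth=2)
Step 8: enter scope (depth=3)
Step 9: declare a=75 at depth 3
Step 10: exit scope (depth=2)
Visible at query point: a=23 b=23 d=23

Answer: 23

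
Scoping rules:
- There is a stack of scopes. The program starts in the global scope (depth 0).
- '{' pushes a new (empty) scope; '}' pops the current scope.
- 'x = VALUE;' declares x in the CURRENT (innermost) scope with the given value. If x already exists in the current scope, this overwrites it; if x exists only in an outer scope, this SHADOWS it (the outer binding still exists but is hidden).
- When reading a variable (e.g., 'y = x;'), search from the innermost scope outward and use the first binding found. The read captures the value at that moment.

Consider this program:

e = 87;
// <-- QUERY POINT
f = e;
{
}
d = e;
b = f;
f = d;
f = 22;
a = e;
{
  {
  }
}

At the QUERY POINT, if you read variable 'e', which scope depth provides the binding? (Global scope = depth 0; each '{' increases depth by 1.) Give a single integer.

Answer: 0

Derivation:
Step 1: declare e=87 at depth 0
Visible at query point: e=87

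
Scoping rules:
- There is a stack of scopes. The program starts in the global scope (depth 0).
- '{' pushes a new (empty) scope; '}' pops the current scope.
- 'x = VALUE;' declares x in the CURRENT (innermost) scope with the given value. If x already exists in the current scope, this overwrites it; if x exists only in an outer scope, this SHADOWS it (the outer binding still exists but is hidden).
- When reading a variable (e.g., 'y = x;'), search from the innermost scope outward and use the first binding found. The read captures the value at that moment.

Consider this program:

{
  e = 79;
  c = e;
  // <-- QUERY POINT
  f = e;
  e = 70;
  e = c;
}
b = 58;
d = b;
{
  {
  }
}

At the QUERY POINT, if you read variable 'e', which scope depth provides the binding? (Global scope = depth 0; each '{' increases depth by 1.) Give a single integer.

Answer: 1

Derivation:
Step 1: enter scope (depth=1)
Step 2: declare e=79 at depth 1
Step 3: declare c=(read e)=79 at depth 1
Visible at query point: c=79 e=79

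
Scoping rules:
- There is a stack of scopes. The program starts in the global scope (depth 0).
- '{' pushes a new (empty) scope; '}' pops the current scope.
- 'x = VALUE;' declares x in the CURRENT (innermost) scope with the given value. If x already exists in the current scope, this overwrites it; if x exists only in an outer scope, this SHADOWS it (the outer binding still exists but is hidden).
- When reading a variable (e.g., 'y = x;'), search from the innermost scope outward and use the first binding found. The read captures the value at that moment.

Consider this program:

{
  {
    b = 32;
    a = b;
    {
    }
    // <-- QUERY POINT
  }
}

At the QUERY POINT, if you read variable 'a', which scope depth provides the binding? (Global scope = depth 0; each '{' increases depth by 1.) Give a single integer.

Step 1: enter scope (depth=1)
Step 2: enter scope (depth=2)
Step 3: declare b=32 at depth 2
Step 4: declare a=(read b)=32 at depth 2
Step 5: enter scope (depth=3)
Step 6: exit scope (depth=2)
Visible at query point: a=32 b=32

Answer: 2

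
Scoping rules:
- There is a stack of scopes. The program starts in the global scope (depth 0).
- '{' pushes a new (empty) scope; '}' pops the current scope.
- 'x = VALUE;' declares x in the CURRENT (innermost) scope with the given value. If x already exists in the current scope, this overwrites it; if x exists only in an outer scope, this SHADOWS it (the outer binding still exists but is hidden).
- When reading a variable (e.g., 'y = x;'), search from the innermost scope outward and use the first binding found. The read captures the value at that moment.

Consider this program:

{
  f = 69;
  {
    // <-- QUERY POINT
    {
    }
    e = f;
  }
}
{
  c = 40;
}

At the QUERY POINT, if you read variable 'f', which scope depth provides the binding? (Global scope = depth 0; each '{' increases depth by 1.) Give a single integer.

Answer: 1

Derivation:
Step 1: enter scope (depth=1)
Step 2: declare f=69 at depth 1
Step 3: enter scope (depth=2)
Visible at query point: f=69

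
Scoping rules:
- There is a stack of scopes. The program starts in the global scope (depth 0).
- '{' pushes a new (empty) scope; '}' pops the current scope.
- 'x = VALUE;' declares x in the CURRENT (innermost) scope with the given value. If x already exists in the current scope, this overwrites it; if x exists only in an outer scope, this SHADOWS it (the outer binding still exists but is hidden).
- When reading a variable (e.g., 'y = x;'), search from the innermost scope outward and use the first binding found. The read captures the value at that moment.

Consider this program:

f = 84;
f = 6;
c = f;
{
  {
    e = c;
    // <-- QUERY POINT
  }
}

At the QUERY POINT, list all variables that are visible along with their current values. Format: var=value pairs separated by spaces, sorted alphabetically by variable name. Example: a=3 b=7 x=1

Step 1: declare f=84 at depth 0
Step 2: declare f=6 at depth 0
Step 3: declare c=(read f)=6 at depth 0
Step 4: enter scope (depth=1)
Step 5: enter scope (depth=2)
Step 6: declare e=(read c)=6 at depth 2
Visible at query point: c=6 e=6 f=6

Answer: c=6 e=6 f=6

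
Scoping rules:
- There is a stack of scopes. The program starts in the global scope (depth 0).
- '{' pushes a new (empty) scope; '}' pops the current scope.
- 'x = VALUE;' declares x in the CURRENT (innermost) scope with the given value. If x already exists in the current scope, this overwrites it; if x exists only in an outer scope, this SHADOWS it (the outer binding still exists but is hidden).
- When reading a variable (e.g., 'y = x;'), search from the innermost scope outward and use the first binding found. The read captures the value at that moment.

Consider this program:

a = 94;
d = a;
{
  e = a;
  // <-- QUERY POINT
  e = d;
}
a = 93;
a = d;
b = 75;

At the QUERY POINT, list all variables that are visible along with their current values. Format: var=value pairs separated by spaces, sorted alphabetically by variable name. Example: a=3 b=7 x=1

Step 1: declare a=94 at depth 0
Step 2: declare d=(read a)=94 at depth 0
Step 3: enter scope (depth=1)
Step 4: declare e=(read a)=94 at depth 1
Visible at query point: a=94 d=94 e=94

Answer: a=94 d=94 e=94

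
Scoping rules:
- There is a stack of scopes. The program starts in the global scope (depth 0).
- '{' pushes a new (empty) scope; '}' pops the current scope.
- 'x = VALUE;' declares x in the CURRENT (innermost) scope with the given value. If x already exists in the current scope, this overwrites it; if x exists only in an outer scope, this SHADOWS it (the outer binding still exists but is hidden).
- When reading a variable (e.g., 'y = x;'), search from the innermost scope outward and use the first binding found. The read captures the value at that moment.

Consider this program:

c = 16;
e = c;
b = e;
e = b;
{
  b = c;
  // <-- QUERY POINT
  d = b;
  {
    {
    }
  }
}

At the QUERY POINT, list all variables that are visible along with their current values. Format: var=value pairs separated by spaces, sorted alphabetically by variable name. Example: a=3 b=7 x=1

Answer: b=16 c=16 e=16

Derivation:
Step 1: declare c=16 at depth 0
Step 2: declare e=(read c)=16 at depth 0
Step 3: declare b=(read e)=16 at depth 0
Step 4: declare e=(read b)=16 at depth 0
Step 5: enter scope (depth=1)
Step 6: declare b=(read c)=16 at depth 1
Visible at query point: b=16 c=16 e=16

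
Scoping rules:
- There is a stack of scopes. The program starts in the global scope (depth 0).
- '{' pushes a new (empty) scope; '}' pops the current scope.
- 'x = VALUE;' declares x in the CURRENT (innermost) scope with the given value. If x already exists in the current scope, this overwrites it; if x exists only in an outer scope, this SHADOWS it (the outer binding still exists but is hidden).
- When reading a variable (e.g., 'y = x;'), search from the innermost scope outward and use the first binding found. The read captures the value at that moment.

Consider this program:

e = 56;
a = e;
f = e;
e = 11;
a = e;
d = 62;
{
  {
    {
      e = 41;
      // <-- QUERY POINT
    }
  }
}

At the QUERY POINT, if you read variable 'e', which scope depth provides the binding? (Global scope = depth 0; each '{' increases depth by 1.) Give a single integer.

Answer: 3

Derivation:
Step 1: declare e=56 at depth 0
Step 2: declare a=(read e)=56 at depth 0
Step 3: declare f=(read e)=56 at depth 0
Step 4: declare e=11 at depth 0
Step 5: declare a=(read e)=11 at depth 0
Step 6: declare d=62 at depth 0
Step 7: enter scope (depth=1)
Step 8: enter scope (depth=2)
Step 9: enter scope (depth=3)
Step 10: declare e=41 at depth 3
Visible at query point: a=11 d=62 e=41 f=56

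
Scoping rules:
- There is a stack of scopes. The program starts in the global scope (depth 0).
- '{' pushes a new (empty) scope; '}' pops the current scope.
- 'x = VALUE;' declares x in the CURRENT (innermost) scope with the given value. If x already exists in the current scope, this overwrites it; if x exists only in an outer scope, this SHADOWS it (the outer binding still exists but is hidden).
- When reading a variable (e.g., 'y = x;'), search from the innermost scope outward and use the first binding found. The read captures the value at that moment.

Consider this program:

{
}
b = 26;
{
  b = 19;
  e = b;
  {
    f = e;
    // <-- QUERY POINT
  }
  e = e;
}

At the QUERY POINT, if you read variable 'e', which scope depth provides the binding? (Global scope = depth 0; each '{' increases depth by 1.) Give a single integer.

Answer: 1

Derivation:
Step 1: enter scope (depth=1)
Step 2: exit scope (depth=0)
Step 3: declare b=26 at depth 0
Step 4: enter scope (depth=1)
Step 5: declare b=19 at depth 1
Step 6: declare e=(read b)=19 at depth 1
Step 7: enter scope (depth=2)
Step 8: declare f=(read e)=19 at depth 2
Visible at query point: b=19 e=19 f=19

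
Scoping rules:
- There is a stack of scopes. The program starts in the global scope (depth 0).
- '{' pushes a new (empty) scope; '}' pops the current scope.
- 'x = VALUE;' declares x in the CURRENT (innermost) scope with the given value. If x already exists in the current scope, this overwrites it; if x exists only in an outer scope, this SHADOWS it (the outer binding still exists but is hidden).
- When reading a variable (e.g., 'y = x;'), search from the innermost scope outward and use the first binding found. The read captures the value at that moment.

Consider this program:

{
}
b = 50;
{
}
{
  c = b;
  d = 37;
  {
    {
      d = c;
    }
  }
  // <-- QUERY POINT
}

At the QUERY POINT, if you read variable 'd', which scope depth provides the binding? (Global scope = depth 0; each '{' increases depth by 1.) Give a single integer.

Answer: 1

Derivation:
Step 1: enter scope (depth=1)
Step 2: exit scope (depth=0)
Step 3: declare b=50 at depth 0
Step 4: enter scope (depth=1)
Step 5: exit scope (depth=0)
Step 6: enter scope (depth=1)
Step 7: declare c=(read b)=50 at depth 1
Step 8: declare d=37 at depth 1
Step 9: enter scope (depth=2)
Step 10: enter scope (depth=3)
Step 11: declare d=(read c)=50 at depth 3
Step 12: exit scope (depth=2)
Step 13: exit scope (depth=1)
Visible at query point: b=50 c=50 d=37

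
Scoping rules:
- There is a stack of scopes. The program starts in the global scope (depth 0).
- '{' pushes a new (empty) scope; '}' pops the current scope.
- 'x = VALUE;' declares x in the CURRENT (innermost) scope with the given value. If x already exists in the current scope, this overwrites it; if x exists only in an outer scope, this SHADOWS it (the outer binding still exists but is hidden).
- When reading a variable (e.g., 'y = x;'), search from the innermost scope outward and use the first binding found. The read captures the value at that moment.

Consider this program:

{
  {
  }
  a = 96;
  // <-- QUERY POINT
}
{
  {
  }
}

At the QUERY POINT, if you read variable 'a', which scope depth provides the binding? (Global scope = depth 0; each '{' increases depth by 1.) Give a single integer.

Step 1: enter scope (depth=1)
Step 2: enter scope (depth=2)
Step 3: exit scope (depth=1)
Step 4: declare a=96 at depth 1
Visible at query point: a=96

Answer: 1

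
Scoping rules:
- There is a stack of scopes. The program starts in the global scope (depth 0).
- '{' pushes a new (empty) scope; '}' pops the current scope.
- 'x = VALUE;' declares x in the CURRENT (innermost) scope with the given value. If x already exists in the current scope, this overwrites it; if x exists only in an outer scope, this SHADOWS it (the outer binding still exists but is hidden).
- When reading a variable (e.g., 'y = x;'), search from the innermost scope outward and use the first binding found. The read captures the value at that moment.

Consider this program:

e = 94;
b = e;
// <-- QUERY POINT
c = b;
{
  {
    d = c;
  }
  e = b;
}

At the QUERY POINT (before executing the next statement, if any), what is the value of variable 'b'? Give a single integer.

Step 1: declare e=94 at depth 0
Step 2: declare b=(read e)=94 at depth 0
Visible at query point: b=94 e=94

Answer: 94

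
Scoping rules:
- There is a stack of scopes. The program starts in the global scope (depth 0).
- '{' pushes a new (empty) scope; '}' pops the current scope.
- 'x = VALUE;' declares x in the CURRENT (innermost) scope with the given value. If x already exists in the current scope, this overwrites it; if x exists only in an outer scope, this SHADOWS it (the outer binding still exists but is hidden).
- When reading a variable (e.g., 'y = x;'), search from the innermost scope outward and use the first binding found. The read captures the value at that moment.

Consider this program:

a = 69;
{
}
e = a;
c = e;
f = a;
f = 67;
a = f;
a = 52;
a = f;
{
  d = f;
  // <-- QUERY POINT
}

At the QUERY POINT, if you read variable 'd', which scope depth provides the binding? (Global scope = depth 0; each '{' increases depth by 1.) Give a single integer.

Answer: 1

Derivation:
Step 1: declare a=69 at depth 0
Step 2: enter scope (depth=1)
Step 3: exit scope (depth=0)
Step 4: declare e=(read a)=69 at depth 0
Step 5: declare c=(read e)=69 at depth 0
Step 6: declare f=(read a)=69 at depth 0
Step 7: declare f=67 at depth 0
Step 8: declare a=(read f)=67 at depth 0
Step 9: declare a=52 at depth 0
Step 10: declare a=(read f)=67 at depth 0
Step 11: enter scope (depth=1)
Step 12: declare d=(read f)=67 at depth 1
Visible at query point: a=67 c=69 d=67 e=69 f=67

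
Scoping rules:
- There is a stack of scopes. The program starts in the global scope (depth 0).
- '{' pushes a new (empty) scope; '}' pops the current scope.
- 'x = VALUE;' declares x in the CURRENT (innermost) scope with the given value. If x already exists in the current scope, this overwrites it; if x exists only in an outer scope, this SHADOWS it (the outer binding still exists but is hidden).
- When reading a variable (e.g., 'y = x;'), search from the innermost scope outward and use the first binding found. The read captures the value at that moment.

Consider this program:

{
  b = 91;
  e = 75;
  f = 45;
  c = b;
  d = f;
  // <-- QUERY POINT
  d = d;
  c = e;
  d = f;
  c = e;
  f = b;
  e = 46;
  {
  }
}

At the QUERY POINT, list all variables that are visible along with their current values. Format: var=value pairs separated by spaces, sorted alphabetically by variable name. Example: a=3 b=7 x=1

Step 1: enter scope (depth=1)
Step 2: declare b=91 at depth 1
Step 3: declare e=75 at depth 1
Step 4: declare f=45 at depth 1
Step 5: declare c=(read b)=91 at depth 1
Step 6: declare d=(read f)=45 at depth 1
Visible at query point: b=91 c=91 d=45 e=75 f=45

Answer: b=91 c=91 d=45 e=75 f=45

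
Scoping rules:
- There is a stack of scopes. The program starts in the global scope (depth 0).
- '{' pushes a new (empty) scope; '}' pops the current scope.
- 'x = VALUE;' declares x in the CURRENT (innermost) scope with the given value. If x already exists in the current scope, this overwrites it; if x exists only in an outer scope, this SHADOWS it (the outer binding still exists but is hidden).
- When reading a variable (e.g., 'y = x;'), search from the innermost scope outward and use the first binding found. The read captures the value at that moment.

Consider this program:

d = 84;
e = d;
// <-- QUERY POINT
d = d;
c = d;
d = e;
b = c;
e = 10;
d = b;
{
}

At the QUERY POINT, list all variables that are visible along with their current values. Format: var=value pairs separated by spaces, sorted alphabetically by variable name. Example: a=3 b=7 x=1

Answer: d=84 e=84

Derivation:
Step 1: declare d=84 at depth 0
Step 2: declare e=(read d)=84 at depth 0
Visible at query point: d=84 e=84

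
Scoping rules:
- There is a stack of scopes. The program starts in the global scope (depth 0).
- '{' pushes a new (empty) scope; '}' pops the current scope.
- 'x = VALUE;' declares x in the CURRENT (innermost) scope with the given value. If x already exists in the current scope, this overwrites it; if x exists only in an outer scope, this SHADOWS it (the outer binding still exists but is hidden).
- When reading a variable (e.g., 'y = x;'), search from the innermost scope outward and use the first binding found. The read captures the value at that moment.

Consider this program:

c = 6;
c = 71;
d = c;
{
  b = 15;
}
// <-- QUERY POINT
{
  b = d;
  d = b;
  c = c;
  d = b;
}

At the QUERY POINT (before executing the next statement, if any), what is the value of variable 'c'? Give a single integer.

Step 1: declare c=6 at depth 0
Step 2: declare c=71 at depth 0
Step 3: declare d=(read c)=71 at depth 0
Step 4: enter scope (depth=1)
Step 5: declare b=15 at depth 1
Step 6: exit scope (depth=0)
Visible at query point: c=71 d=71

Answer: 71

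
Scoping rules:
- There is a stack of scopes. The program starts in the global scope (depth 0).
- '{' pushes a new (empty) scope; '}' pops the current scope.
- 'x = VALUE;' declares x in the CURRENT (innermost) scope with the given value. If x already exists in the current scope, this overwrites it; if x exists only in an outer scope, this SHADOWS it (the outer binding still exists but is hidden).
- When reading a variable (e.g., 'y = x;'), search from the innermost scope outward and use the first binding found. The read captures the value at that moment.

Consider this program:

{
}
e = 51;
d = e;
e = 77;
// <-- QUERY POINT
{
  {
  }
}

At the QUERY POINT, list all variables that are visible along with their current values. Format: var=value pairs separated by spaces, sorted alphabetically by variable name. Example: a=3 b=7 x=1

Answer: d=51 e=77

Derivation:
Step 1: enter scope (depth=1)
Step 2: exit scope (depth=0)
Step 3: declare e=51 at depth 0
Step 4: declare d=(read e)=51 at depth 0
Step 5: declare e=77 at depth 0
Visible at query point: d=51 e=77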